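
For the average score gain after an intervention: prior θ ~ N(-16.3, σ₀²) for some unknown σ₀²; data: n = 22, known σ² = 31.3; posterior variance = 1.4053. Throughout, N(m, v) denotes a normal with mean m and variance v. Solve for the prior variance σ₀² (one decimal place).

σ₀² = 114.7

For the Normal–Normal model with known σ², precisions add: τ_n = τ₀ + n/σ².
So 1/σ₀² = 1/1.4053 − 22/31.3 = 0.711592 − 0.702875 = 0.008717.
Hence σ₀² = 1/0.008717 ≈ 114.7.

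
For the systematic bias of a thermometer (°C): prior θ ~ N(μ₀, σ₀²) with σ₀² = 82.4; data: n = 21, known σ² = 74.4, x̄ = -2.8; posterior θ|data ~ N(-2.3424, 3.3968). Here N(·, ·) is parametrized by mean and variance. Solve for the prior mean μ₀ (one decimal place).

With known observation variance, the Normal–Normal posterior has precision τ_n = τ₀ + n/σ² and mean μ_n = (τ₀μ₀ + (n/σ²)x̄)/τ_n.
Here τ₀ = 1/82.4 = 0.012136 and τ_data = 21/74.4 = 0.282258, so τ_n = 0.294394.
Rearranging for μ₀: μ₀ = (μ_n·τ_n − τ_data·x̄)/τ₀ = (-2.3424·0.294394 − 0.282258·-2.8) / 0.012136 = 0.100734/0.012136 ≈ 8.3.

μ₀ = 8.3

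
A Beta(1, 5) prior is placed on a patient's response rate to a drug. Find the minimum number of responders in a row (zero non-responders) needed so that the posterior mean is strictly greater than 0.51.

After k responders and 0 non-responders the posterior is Beta(1+k, 5), with mean (1+k)/(1+5+k).
Set (1+k)/(6+k) > 0.51 and solve: k > (0.51·6 − 1)/(1 − 0.51) = 4.204.
The smallest integer exceeding 4.204 is 5, and checking k=5: (6)/(11) = 0.5455 > 0.51.

k = 5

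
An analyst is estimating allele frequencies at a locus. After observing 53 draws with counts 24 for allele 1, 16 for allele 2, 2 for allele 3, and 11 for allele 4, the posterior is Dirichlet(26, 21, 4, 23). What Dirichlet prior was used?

Dirichlet(2, 5, 2, 12)

For a Dirichlet(α) prior with multinomial counts c, the posterior is Dirichlet(α + c) componentwise.
Subtract each count from the matching posterior parameter: 26−24=2, 21−16=5, 4−2=2, 23−11=12.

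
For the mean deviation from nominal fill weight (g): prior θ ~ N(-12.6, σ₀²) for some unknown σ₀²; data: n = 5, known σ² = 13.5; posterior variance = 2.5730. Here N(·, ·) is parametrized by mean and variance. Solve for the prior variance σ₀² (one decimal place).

σ₀² = 54.7

Posterior precision equals prior precision plus data precision: 1/σ_n² = 1/σ₀² + n/σ².
So 1/σ₀² = 1/2.5730 − 5/13.5 = 0.388651 − 0.370370 = 0.018281.
Hence σ₀² = 1/0.018281 ≈ 54.7.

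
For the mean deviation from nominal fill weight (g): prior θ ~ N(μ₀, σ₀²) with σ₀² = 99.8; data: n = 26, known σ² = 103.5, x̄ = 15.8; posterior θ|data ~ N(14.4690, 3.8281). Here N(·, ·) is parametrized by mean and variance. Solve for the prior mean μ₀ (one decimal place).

μ₀ = -18.9

The posterior mean is a precision-weighted average: μ_n = (τ₀μ₀ + τ_data·x̄)/(τ₀+τ_data), with τ₀=1/σ₀² and τ_data=n/σ².
Here τ₀ = 1/99.8 = 0.010020 and τ_data = 26/103.5 = 0.251208, so τ_n = 0.261228.
Rearranging for μ₀: μ₀ = (μ_n·τ_n − τ_data·x̄)/τ₀ = (14.4690·0.261228 − 0.251208·15.8) / 0.010020 = -0.189378/0.010020 ≈ -18.9.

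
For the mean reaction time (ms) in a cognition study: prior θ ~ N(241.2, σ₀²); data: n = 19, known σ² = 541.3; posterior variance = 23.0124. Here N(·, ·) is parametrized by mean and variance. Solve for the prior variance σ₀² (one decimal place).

σ₀² = 119.7

For the Normal–Normal model with known σ², precisions add: τ_n = τ₀ + n/σ².
So 1/σ₀² = 1/23.0124 − 19/541.3 = 0.043455 − 0.035101 = 0.008354.
Hence σ₀² = 1/0.008354 ≈ 119.7.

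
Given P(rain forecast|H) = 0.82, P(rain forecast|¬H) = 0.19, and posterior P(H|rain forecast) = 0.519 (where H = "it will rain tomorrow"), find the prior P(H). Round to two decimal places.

P(H) = 0.20

Bayes' rule in odds form gives O(H|E) = O(H)·[P(E|H)/P(E|¬H)], hence O(H) = O(H|E)/LR.
Posterior odds = 0.519/(1−0.519) = 1.0790. LR = 0.82/0.19 = 4.3158.
Prior odds = 1.0790/4.3158 = 0.2500, so P(H) = 0.2500/(1+0.2500) ≈ 0.20.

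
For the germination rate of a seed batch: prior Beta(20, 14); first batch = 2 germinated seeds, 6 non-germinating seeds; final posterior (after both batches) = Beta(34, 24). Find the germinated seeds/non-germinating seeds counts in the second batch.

Sequential conjugate updates are equivalent to a single update on the pooled data, so total successes = posterior α − prior α and total failures = posterior β − prior β.
Total across both batches: 34−20=14 germinated seeds, 24−14=10 non-germinating seeds.
Subtract the first batch: 14−2=12 germinated seeds and 10−6=4 non-germinating seeds.

12 germinated seeds and 4 non-germinating seeds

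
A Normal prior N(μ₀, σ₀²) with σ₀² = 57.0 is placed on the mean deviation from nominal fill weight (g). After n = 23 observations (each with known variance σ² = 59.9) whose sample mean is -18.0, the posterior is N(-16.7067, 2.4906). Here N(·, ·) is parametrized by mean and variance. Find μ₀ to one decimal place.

With known observation variance, the Normal–Normal posterior has precision τ_n = τ₀ + n/σ² and mean μ_n = (τ₀μ₀ + (n/σ²)x̄)/τ_n.
Here τ₀ = 1/57.0 = 0.017544 and τ_data = 23/59.9 = 0.383973, so τ_n = 0.401517.
Rearranging for μ₀: μ₀ = (μ_n·τ_n − τ_data·x̄)/τ₀ = (-16.7067·0.401517 − 0.383973·-18.0) / 0.017544 = 0.203490/0.017544 ≈ 11.6.

μ₀ = 11.6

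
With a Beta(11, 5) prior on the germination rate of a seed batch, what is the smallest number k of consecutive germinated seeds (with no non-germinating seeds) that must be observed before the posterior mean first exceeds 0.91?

After k germinated seeds and 0 non-germinating seeds the posterior is Beta(11+k, 5), with mean (11+k)/(11+5+k).
Set (11+k)/(16+k) > 0.91 and solve: k > (0.91·16 − 11)/(1 − 0.91) = 39.556.
The smallest integer exceeding 39.556 is 40.

k = 40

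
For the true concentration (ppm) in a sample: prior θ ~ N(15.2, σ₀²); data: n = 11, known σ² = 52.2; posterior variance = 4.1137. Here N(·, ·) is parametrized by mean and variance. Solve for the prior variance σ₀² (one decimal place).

For the Normal–Normal model with known σ², precisions add: τ_n = τ₀ + n/σ².
So 1/σ₀² = 1/4.1137 − 11/52.2 = 0.243090 − 0.210728 = 0.032362.
Hence σ₀² = 1/0.032362 ≈ 30.9.

σ₀² = 30.9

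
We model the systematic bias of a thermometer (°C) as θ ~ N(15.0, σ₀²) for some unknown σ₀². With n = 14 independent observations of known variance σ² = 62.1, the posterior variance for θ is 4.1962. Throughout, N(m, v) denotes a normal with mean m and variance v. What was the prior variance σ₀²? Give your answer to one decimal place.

Posterior precision equals prior precision plus data precision: 1/σ_n² = 1/σ₀² + n/σ².
So 1/σ₀² = 1/4.1962 − 14/62.1 = 0.238311 − 0.225443 = 0.012868.
Hence σ₀² = 1/0.012868 ≈ 77.7.

σ₀² = 77.7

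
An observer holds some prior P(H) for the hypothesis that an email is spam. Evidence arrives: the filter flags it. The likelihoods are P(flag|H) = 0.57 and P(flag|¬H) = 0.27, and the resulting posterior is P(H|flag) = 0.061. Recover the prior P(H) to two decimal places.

In odds form, posterior odds = prior odds × likelihood ratio, so prior odds = posterior odds ÷ LR.
Posterior odds = 0.061/(1−0.061) = 0.0650. LR = 0.57/0.27 = 2.1111.
Prior odds = 0.0650/2.1111 = 0.0308, so P(H) = 0.0308/(1+0.0308) ≈ 0.03.

P(H) = 0.03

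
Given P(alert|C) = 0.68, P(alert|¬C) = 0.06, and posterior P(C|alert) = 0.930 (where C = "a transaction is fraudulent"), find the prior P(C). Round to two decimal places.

Bayes' rule in odds form gives O(C|E) = O(C)·[P(E|C)/P(E|¬C)], hence O(C) = O(C|E)/LR.
Posterior odds = 0.930/(1−0.930) = 13.2857. LR = 0.68/0.06 = 11.3333.
Prior odds = 13.2857/11.3333 = 1.1723, so P(C) = 1.1723/(1+1.1723) ≈ 0.54.

P(C) = 0.54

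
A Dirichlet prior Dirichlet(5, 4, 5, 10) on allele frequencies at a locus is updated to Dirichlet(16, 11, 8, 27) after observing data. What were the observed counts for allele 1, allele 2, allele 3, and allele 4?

For a Dirichlet(α) prior with multinomial counts c, the posterior is Dirichlet(α + c) componentwise.
Counts are posterior − prior componentwise: 16−5=11, 11−4=7, 8−5=3, 27−10=17.

counts (11, 7, 3, 17)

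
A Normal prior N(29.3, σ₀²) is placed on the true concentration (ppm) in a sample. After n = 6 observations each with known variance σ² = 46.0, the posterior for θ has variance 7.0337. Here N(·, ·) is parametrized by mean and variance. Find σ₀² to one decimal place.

σ₀² = 85.2

For the Normal–Normal model with known σ², precisions add: τ_n = τ₀ + n/σ².
So 1/σ₀² = 1/7.0337 − 6/46.0 = 0.142173 − 0.130435 = 0.011738.
Hence σ₀² = 1/0.011738 ≈ 85.2.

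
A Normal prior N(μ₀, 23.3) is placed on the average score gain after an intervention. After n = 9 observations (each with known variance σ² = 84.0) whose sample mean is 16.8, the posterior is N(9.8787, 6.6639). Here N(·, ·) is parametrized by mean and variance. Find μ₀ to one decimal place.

The posterior mean is a precision-weighted average: μ_n = (τ₀μ₀ + τ_data·x̄)/(τ₀+τ_data), with τ₀=1/σ₀² and τ_data=n/σ².
Here τ₀ = 1/23.3 = 0.042918 and τ_data = 9/84.0 = 0.107143, so τ_n = 0.150061.
Rearranging for μ₀: μ₀ = (μ_n·τ_n − τ_data·x̄)/τ₀ = (9.8787·0.150061 − 0.107143·16.8) / 0.042918 = -0.317595/0.042918 ≈ -7.4.

μ₀ = -7.4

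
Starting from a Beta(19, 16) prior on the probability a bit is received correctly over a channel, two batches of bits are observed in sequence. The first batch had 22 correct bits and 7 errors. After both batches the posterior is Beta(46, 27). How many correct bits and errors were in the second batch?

Sequential conjugate updates are equivalent to a single update on the pooled data, so total successes = posterior α − prior α and total failures = posterior β − prior β.
Total across both batches: 46−19=27 correct bits, 27−16=11 errors.
Subtract the first batch: 27−22=5 correct bits and 11−7=4 errors.

5 correct bits and 4 errors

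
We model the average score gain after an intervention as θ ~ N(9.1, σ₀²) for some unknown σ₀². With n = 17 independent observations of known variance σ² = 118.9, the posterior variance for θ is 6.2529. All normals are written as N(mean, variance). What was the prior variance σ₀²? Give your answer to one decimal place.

Posterior precision equals prior precision plus data precision: 1/σ_n² = 1/σ₀² + n/σ².
So 1/σ₀² = 1/6.2529 − 17/118.9 = 0.159926 − 0.142977 = 0.016949.
Hence σ₀² = 1/0.016949 ≈ 59.0.

σ₀² = 59.0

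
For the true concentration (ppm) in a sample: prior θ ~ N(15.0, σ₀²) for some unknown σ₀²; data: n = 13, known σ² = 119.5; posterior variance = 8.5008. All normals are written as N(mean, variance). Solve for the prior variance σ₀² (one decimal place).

σ₀² = 113.0

Posterior precision equals prior precision plus data precision: 1/σ_n² = 1/σ₀² + n/σ².
So 1/σ₀² = 1/8.5008 − 13/119.5 = 0.117636 − 0.108787 = 0.008849.
Hence σ₀² = 1/0.008849 ≈ 113.0.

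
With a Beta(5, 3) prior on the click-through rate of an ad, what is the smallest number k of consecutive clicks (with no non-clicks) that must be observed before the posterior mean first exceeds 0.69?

k = 2

After k clicks and 0 non-clicks the posterior is Beta(5+k, 3), with mean (5+k)/(5+3+k).
Set (5+k)/(8+k) > 0.69 and solve: k > (0.69·8 − 5)/(1 − 0.69) = 1.677.
The smallest integer exceeding 1.677 is 2, and checking k=2: (7)/(10) = 0.7000 > 0.69.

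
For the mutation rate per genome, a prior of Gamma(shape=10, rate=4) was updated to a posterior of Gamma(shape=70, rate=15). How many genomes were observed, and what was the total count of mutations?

A Gamma(α, β) prior (rate parametrization) on a Poisson rate with n observations summing to S gives posterior Gamma(α+S, β+n).
Matching: Σxᵢ = 70 − 10 = 60 and n = 15 − 4 = 11.

n = 11 genomes with total 60 mutations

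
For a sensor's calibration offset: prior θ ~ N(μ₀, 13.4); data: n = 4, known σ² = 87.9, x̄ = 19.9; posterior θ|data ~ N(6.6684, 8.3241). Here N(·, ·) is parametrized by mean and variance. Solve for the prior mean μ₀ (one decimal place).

The posterior mean is a precision-weighted average: μ_n = (τ₀μ₀ + τ_data·x̄)/(τ₀+τ_data), with τ₀=1/σ₀² and τ_data=n/σ².
Here τ₀ = 1/13.4 = 0.074627 and τ_data = 4/87.9 = 0.045506, so τ_n = 0.120133.
Rearranging for μ₀: μ₀ = (μ_n·τ_n − τ_data·x̄)/τ₀ = (6.6684·0.120133 − 0.045506·19.9) / 0.074627 = -0.104475/0.074627 ≈ -1.4.

μ₀ = -1.4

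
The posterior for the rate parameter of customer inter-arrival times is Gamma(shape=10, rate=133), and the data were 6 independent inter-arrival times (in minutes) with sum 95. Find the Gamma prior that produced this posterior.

Gamma(shape=4, rate=38)

For an exponential likelihood with a Gamma(α, β) prior on the rate, n observations with total T give posterior Gamma(α+n, β+T).
So α = 10 − 6 = 4 and β = 133 − 95 = 38.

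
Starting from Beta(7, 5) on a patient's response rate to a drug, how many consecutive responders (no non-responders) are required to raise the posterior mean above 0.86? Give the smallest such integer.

k = 24

After k responders and 0 non-responders the posterior is Beta(7+k, 5), with mean (7+k)/(7+5+k).
Set (7+k)/(12+k) > 0.86 and solve: k > (0.86·12 − 7)/(1 − 0.86) = 23.714.
The smallest integer exceeding 23.714 is 24, and checking k=24: (31)/(36) = 0.8611 > 0.86.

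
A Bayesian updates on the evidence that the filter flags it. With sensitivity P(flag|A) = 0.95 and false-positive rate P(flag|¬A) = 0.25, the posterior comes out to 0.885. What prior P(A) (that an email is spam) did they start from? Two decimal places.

In odds form, posterior odds = prior odds × likelihood ratio, so prior odds = posterior odds ÷ LR.
Posterior odds = 0.885/(1−0.885) = 7.6957. LR = 0.95/0.25 = 3.8000.
Prior odds = 7.6957/3.8000 = 2.0252, so P(A) = 2.0252/(1+2.0252) ≈ 0.67.

P(A) = 0.67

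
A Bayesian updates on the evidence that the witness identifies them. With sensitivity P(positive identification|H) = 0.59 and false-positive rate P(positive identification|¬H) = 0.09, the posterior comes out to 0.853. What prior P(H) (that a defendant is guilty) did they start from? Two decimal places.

Bayes' rule in odds form gives O(H|E) = O(H)·[P(E|H)/P(E|¬H)], hence O(H) = O(H|E)/LR.
Posterior odds = 0.853/(1−0.853) = 5.8027. LR = 0.59/0.09 = 6.5556.
Prior odds = 5.8027/6.5556 = 0.8852, so P(H) = 0.8852/(1+0.8852) ≈ 0.47.

P(H) = 0.47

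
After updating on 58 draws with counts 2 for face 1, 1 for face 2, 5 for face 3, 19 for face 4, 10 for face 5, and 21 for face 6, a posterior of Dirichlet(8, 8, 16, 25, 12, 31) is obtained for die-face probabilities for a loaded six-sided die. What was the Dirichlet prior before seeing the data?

For a Dirichlet(α) prior with multinomial counts c, the posterior is Dirichlet(α + c) componentwise.
Subtract each count from the matching posterior parameter: 8−2=6, 8−1=7, 16−5=11, 25−19=6, 12−10=2, 31−21=10.

Dirichlet(6, 7, 11, 6, 2, 10)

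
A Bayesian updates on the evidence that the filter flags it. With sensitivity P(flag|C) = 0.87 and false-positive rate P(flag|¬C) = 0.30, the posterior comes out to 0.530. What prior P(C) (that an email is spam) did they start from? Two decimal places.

In odds form, posterior odds = prior odds × likelihood ratio, so prior odds = posterior odds ÷ LR.
Posterior odds = 0.530/(1−0.530) = 1.1277. LR = 0.87/0.30 = 2.9000.
Prior odds = 1.1277/2.9000 = 0.3889, so P(C) = 0.3889/(1+0.3889) ≈ 0.28.

P(C) = 0.28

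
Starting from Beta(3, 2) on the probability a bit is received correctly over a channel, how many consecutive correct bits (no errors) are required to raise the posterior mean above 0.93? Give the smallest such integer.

After k correct bits and 0 errors the posterior is Beta(3+k, 2), with mean (3+k)/(3+2+k).
Set (3+k)/(5+k) > 0.93 and solve: k > (0.93·5 − 3)/(1 − 0.93) = 23.571.
The smallest integer exceeding 23.571 is 24, and checking k=24: (27)/(29) = 0.9310 > 0.93.

k = 24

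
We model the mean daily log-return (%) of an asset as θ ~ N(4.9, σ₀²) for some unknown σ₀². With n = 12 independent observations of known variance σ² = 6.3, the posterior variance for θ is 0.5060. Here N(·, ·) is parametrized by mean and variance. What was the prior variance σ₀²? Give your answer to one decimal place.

Posterior precision equals prior precision plus data precision: 1/σ_n² = 1/σ₀² + n/σ².
So 1/σ₀² = 1/0.5060 − 12/6.3 = 1.976285 − 1.904762 = 0.071523.
Hence σ₀² = 1/0.071523 ≈ 14.0.

σ₀² = 14.0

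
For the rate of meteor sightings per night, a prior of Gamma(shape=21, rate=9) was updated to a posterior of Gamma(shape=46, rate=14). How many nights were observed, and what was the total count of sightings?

n = 5 nights with total 25 sightings

Gamma–Poisson conjugacy: posterior shape = α + Σxᵢ, posterior rate = β + n.
Matching: Σxᵢ = 46 − 21 = 25 and n = 14 − 9 = 5.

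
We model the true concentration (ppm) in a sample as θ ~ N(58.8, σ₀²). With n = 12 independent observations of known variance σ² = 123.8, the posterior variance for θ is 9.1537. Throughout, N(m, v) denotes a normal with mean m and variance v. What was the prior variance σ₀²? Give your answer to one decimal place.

For the Normal–Normal model with known σ², precisions add: τ_n = τ₀ + n/σ².
So 1/σ₀² = 1/9.1537 − 12/123.8 = 0.109245 − 0.096931 = 0.012314.
Hence σ₀² = 1/0.012314 ≈ 81.2.

σ₀² = 81.2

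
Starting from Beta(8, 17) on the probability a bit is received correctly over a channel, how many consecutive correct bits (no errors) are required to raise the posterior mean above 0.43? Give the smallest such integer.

k = 5

After k correct bits and 0 errors the posterior is Beta(8+k, 17), with mean (8+k)/(8+17+k).
Set (8+k)/(25+k) > 0.43 and solve: k > (0.43·25 − 8)/(1 − 0.43) = 4.825.
The smallest integer exceeding 4.825 is 5.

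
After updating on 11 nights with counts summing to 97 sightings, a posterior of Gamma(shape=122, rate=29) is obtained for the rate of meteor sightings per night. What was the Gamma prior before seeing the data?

Gamma–Poisson conjugacy: posterior shape = α + Σxᵢ, posterior rate = β + n.
So α = 122 − 97 = 25 and β = 29 − 11 = 18.

Gamma(shape=25, rate=18)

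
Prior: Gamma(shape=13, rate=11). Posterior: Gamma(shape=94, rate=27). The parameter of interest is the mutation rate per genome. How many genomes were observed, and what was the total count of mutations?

Gamma–Poisson conjugacy: posterior shape = α + Σxᵢ, posterior rate = β + n.
Matching: Σxᵢ = 94 − 13 = 81 and n = 27 − 11 = 16.

n = 16 genomes with total 81 mutations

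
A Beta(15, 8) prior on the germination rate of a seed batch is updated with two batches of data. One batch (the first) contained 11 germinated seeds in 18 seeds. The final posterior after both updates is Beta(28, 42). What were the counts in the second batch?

2 germinated seeds and 27 non-germinating seeds

Sequential conjugate updates are equivalent to a single update on the pooled data, so total successes = posterior α − prior α and total failures = posterior β − prior β.
Total across both batches: 28−15=13 germinated seeds, 42−8=34 non-germinating seeds.
Subtract the first batch: 13−11=2 germinated seeds and 34−7=27 non-germinating seeds.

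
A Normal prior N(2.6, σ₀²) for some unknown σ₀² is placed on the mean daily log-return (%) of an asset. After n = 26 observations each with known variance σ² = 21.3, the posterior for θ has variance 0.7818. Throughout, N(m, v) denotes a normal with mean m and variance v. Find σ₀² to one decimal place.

For the Normal–Normal model with known σ², precisions add: τ_n = τ₀ + n/σ².
So 1/σ₀² = 1/0.7818 − 26/21.3 = 1.279100 − 1.220657 = 0.058443.
Hence σ₀² = 1/0.058443 ≈ 17.1.

σ₀² = 17.1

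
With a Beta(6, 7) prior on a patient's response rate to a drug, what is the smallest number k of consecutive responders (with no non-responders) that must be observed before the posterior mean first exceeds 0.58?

k = 4

After k responders and 0 non-responders the posterior is Beta(6+k, 7), with mean (6+k)/(6+7+k).
Set (6+k)/(13+k) > 0.58 and solve: k > (0.58·13 − 6)/(1 − 0.58) = 3.667.
The smallest integer exceeding 3.667 is 4, and checking k=4: (10)/(17) = 0.5882 > 0.58.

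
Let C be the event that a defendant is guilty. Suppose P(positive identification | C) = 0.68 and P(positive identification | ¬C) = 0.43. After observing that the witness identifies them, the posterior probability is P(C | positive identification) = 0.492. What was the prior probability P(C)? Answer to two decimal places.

In odds form, posterior odds = prior odds × likelihood ratio, so prior odds = posterior odds ÷ LR.
Posterior odds = 0.492/(1−0.492) = 0.9685. LR = 0.68/0.43 = 1.5814.
Prior odds = 0.9685/1.5814 = 0.6124, so P(C) = 0.6124/(1+0.6124) ≈ 0.38.

P(C) = 0.38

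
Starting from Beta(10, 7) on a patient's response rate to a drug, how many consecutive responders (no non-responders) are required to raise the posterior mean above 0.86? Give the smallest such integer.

After k responders and 0 non-responders the posterior is Beta(10+k, 7), with mean (10+k)/(10+7+k).
Set (10+k)/(17+k) > 0.86 and solve: k > (0.86·17 − 10)/(1 − 0.86) = 33.000.
The smallest integer exceeding 33.000 is 34, and checking k=34: (44)/(51) = 0.8627 > 0.86.

k = 34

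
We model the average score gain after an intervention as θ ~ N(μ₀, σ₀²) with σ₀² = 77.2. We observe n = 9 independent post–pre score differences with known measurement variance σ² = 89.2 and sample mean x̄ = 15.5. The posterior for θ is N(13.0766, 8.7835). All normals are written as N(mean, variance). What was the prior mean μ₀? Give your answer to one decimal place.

μ₀ = -5.8

The posterior mean is a precision-weighted average: μ_n = (τ₀μ₀ + τ_data·x̄)/(τ₀+τ_data), with τ₀=1/σ₀² and τ_data=n/σ².
Here τ₀ = 1/77.2 = 0.012953 and τ_data = 9/89.2 = 0.100897, so τ_n = 0.113850.
Rearranging for μ₀: μ₀ = (μ_n·τ_n − τ_data·x̄)/τ₀ = (13.0766·0.113850 − 0.100897·15.5) / 0.012953 = -0.075133/0.012953 ≈ -5.8.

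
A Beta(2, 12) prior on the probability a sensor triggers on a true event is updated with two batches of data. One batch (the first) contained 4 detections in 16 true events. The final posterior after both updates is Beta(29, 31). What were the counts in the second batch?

Because Beta–binomial updating is additive in the counts, the combined data contributed (α_post−α_prior, β_post−β_prior) successes and failures.
Total across both batches: 29−2=27 detections, 31−12=19 misses.
Subtract the first batch: 27−4=23 detections and 19−12=7 misses.

23 detections and 7 misses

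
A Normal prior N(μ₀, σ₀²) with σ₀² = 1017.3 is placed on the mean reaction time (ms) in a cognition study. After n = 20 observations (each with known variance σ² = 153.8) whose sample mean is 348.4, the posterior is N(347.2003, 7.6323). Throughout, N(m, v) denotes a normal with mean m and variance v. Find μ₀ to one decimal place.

μ₀ = 188.5

With known observation variance, the Normal–Normal posterior has precision τ_n = τ₀ + n/σ² and mean μ_n = (τ₀μ₀ + (n/σ²)x̄)/τ_n.
Here τ₀ = 1/1017.3 = 0.000983 and τ_data = 20/153.8 = 0.130039, so τ_n = 0.131022.
Rearranging for μ₀: μ₀ = (μ_n·τ_n − τ_data·x̄)/τ₀ = (347.2003·0.131022 − 0.130039·348.4) / 0.000983 = 0.185290/0.000983 ≈ 188.5.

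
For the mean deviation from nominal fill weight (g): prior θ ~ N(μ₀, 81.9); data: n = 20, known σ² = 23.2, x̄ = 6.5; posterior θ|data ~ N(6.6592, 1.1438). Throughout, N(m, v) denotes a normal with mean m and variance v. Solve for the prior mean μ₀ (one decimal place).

μ₀ = 17.9

With known observation variance, the Normal–Normal posterior has precision τ_n = τ₀ + n/σ² and mean μ_n = (τ₀μ₀ + (n/σ²)x̄)/τ_n.
Here τ₀ = 1/81.9 = 0.012210 and τ_data = 20/23.2 = 0.862069, so τ_n = 0.874279.
Rearranging for μ₀: μ₀ = (μ_n·τ_n − τ_data·x̄)/τ₀ = (6.6592·0.874279 − 0.862069·6.5) / 0.012210 = 0.218550/0.012210 ≈ 17.9.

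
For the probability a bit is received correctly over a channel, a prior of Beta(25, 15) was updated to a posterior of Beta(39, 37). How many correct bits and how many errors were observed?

Under Beta–binomial conjugacy the posterior parameters are (α+s, β+f).
Match parameters: s=39−25=14, f=37−15=22.

14 correct bits and 22 errors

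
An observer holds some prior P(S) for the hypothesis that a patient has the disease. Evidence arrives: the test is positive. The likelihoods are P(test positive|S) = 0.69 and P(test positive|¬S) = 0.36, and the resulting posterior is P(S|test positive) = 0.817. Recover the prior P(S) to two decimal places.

In odds form, posterior odds = prior odds × likelihood ratio, so prior odds = posterior odds ÷ LR.
Posterior odds = 0.817/(1−0.817) = 4.4645. LR = 0.69/0.36 = 1.9167.
Prior odds = 4.4645/1.9167 = 2.3293, so P(S) = 2.3293/(1+2.3293) ≈ 0.70.

P(S) = 0.70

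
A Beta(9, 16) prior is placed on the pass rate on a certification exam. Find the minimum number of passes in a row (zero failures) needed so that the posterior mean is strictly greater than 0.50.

k = 8

After k passes and 0 failures the posterior is Beta(9+k, 16), with mean (9+k)/(9+16+k).
Set (9+k)/(25+k) > 0.50 and solve: k > (0.50·25 − 9)/(1 − 0.50) = 7.000.
The smallest integer exceeding 7.000 is 8, and checking k=8: (17)/(33) = 0.5152 > 0.50.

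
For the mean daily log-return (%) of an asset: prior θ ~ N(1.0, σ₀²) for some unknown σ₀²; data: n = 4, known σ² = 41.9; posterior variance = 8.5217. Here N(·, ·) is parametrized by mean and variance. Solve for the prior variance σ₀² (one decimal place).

σ₀² = 45.7

For the Normal–Normal model with known σ², precisions add: τ_n = τ₀ + n/σ².
So 1/σ₀² = 1/8.5217 − 4/41.9 = 0.117347 − 0.095465 = 0.021882.
Hence σ₀² = 1/0.021882 ≈ 45.7.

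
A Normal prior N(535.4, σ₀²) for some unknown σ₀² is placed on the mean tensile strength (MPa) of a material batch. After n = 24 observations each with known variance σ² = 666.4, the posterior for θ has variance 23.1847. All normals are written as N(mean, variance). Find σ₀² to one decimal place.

For the Normal–Normal model with known σ², precisions add: τ_n = τ₀ + n/σ².
So 1/σ₀² = 1/23.1847 − 24/666.4 = 0.043132 − 0.036014 = 0.007118.
Hence σ₀² = 1/0.007118 ≈ 140.5.

σ₀² = 140.5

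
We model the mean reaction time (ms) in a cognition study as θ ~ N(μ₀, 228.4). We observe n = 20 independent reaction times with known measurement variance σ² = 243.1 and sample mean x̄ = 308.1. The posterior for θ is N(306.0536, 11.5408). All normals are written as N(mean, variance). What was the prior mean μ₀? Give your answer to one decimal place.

The posterior mean is a precision-weighted average: μ_n = (τ₀μ₀ + τ_data·x̄)/(τ₀+τ_data), with τ₀=1/σ₀² and τ_data=n/σ².
Here τ₀ = 1/228.4 = 0.004378 and τ_data = 20/243.1 = 0.082271, so τ_n = 0.086649.
Rearranging for μ₀: μ₀ = (μ_n·τ_n − τ_data·x̄)/τ₀ = (306.0536·0.086649 − 0.082271·308.1) / 0.004378 = 1.171543/0.004378 ≈ 267.6.

μ₀ = 267.6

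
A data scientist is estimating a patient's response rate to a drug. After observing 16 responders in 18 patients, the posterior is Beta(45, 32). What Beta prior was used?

Beta(29, 30)

A Beta(α, β) prior with s successes and f failures in binomial data gives a Beta(α+s, β+f) posterior.
So α = 45 − 16 = 29 and β = 32 − 2 = 30.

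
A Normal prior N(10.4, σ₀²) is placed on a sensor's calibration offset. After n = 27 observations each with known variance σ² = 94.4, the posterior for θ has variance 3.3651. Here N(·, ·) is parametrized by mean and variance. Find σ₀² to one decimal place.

For the Normal–Normal model with known σ², precisions add: τ_n = τ₀ + n/σ².
So 1/σ₀² = 1/3.3651 − 27/94.4 = 0.297168 − 0.286017 = 0.011151.
Hence σ₀² = 1/0.011151 ≈ 89.7.

σ₀² = 89.7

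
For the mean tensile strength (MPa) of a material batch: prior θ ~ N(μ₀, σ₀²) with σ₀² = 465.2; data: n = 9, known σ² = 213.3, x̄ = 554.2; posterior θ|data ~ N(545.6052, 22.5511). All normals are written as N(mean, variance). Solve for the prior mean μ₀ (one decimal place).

μ₀ = 376.9

With known observation variance, the Normal–Normal posterior has precision τ_n = τ₀ + n/σ² and mean μ_n = (τ₀μ₀ + (n/σ²)x̄)/τ_n.
Here τ₀ = 1/465.2 = 0.002150 and τ_data = 9/213.3 = 0.042194, so τ_n = 0.044344.
Rearranging for μ₀: μ₀ = (μ_n·τ_n − τ_data·x̄)/τ₀ = (545.6052·0.044344 − 0.042194·554.2) / 0.002150 = 0.810402/0.002150 ≈ 376.9.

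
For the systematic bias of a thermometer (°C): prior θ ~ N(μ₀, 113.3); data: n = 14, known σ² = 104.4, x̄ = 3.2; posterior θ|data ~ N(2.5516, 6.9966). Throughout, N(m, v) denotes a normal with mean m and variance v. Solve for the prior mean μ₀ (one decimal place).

The posterior mean is a precision-weighted average: μ_n = (τ₀μ₀ + τ_data·x̄)/(τ₀+τ_data), with τ₀=1/σ₀² and τ_data=n/σ².
Here τ₀ = 1/113.3 = 0.008826 and τ_data = 14/104.4 = 0.134100, so τ_n = 0.142926.
Rearranging for μ₀: μ₀ = (μ_n·τ_n − τ_data·x̄)/τ₀ = (2.5516·0.142926 − 0.134100·3.2) / 0.008826 = -0.064430/0.008826 ≈ -7.3.

μ₀ = -7.3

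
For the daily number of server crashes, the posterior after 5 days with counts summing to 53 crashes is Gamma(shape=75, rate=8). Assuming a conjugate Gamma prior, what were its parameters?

A Gamma(α, β) prior (rate parametrization) on a Poisson rate with n observations summing to S gives posterior Gamma(α+S, β+n).
So α = 75 − 53 = 22 and β = 8 − 5 = 3.

Gamma(shape=22, rate=3)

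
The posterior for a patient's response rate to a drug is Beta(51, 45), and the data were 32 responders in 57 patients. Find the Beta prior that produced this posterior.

Beta(19, 20)

Under Beta–binomial conjugacy the posterior parameters are (α+s, β+f).
Subtract the data counts: 51−32=19, 45−25=20.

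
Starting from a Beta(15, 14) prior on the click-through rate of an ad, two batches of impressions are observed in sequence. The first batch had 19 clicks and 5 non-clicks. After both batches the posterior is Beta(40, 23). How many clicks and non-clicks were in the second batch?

6 clicks and 4 non-clicks

Sequential conjugate updates are equivalent to a single update on the pooled data, so total successes = posterior α − prior α and total failures = posterior β − prior β.
Total across both batches: 40−15=25 clicks, 23−14=9 non-clicks.
Subtract the first batch: 25−19=6 clicks and 9−5=4 non-clicks.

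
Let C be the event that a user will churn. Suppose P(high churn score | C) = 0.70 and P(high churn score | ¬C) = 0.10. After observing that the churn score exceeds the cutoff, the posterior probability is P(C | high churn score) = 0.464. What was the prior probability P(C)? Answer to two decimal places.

Bayes' rule in odds form gives O(C|E) = O(C)·[P(E|C)/P(E|¬C)], hence O(C) = O(C|E)/LR.
Posterior odds = 0.464/(1−0.464) = 0.8657. LR = 0.70/0.10 = 7.0000.
Prior odds = 0.8657/7.0000 = 0.1237, so P(C) = 0.1237/(1+0.1237) ≈ 0.11.

P(C) = 0.11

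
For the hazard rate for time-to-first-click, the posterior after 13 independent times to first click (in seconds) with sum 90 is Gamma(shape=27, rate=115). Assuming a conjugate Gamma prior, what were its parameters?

For an exponential likelihood with a Gamma(α, β) prior on the rate, n observations with total T give posterior Gamma(α+n, β+T).
So α = 27 − 13 = 14 and β = 115 − 90 = 25.

Gamma(shape=14, rate=25)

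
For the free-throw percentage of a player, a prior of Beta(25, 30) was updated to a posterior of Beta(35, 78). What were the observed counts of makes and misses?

Under Beta–binomial conjugacy the posterior parameters are (α+s, β+f).
Match parameters: s=35−25=10, f=78−30=48.

10 makes and 48 misses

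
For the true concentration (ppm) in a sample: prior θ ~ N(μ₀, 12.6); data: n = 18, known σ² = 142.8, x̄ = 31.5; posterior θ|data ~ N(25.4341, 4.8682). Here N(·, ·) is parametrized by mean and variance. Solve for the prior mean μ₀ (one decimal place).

With known observation variance, the Normal–Normal posterior has precision τ_n = τ₀ + n/σ² and mean μ_n = (τ₀μ₀ + (n/σ²)x̄)/τ_n.
Here τ₀ = 1/12.6 = 0.079365 and τ_data = 18/142.8 = 0.126050, so τ_n = 0.205415.
Rearranging for μ₀: μ₀ = (μ_n·τ_n − τ_data·x̄)/τ₀ = (25.4341·0.205415 − 0.126050·31.5) / 0.079365 = 1.253971/0.079365 ≈ 15.8.

μ₀ = 15.8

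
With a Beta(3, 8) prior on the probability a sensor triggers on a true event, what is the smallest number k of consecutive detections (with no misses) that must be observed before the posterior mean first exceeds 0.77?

k = 24

After k detections and 0 misses the posterior is Beta(3+k, 8), with mean (3+k)/(3+8+k).
Set (3+k)/(11+k) > 0.77 and solve: k > (0.77·11 − 3)/(1 − 0.77) = 23.783.
The smallest integer exceeding 23.783 is 24.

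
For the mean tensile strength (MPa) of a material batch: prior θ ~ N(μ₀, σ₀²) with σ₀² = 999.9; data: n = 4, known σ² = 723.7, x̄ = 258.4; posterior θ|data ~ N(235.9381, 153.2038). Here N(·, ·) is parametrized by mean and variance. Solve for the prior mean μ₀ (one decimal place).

μ₀ = 111.8

With known observation variance, the Normal–Normal posterior has precision τ_n = τ₀ + n/σ² and mean μ_n = (τ₀μ₀ + (n/σ²)x̄)/τ_n.
Here τ₀ = 1/999.9 = 0.001000 and τ_data = 4/723.7 = 0.005527, so τ_n = 0.006527.
Rearranging for μ₀: μ₀ = (μ_n·τ_n − τ_data·x̄)/τ₀ = (235.9381·0.006527 − 0.005527·258.4) / 0.001000 = 0.111791/0.001000 ≈ 111.8.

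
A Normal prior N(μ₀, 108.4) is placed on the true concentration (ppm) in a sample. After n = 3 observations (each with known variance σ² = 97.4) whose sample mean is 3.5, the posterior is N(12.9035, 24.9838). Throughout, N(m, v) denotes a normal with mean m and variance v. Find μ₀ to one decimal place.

With known observation variance, the Normal–Normal posterior has precision τ_n = τ₀ + n/σ² and mean μ_n = (τ₀μ₀ + (n/σ²)x̄)/τ_n.
Here τ₀ = 1/108.4 = 0.009225 and τ_data = 3/97.4 = 0.030801, so τ_n = 0.040026.
Rearranging for μ₀: μ₀ = (μ_n·τ_n − τ_data·x̄)/τ₀ = (12.9035·0.040026 − 0.030801·3.5) / 0.009225 = 0.408672/0.009225 ≈ 44.3.

μ₀ = 44.3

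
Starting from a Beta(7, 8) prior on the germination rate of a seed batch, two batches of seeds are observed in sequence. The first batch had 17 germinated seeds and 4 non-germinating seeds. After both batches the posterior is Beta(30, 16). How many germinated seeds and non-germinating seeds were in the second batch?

6 germinated seeds and 4 non-germinating seeds

Sequential conjugate updates are equivalent to a single update on the pooled data, so total successes = posterior α − prior α and total failures = posterior β − prior β.
Total across both batches: 30−7=23 germinated seeds, 16−8=8 non-germinating seeds.
Subtract the first batch: 23−17=6 germinated seeds and 8−4=4 non-germinating seeds.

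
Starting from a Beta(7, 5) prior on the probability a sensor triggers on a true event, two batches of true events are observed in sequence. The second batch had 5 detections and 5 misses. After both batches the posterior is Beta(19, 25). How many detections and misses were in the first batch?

7 detections and 15 misses

Sequential conjugate updates are equivalent to a single update on the pooled data, so total successes = posterior α − prior α and total failures = posterior β − prior β.
Total across both batches: 19−7=12 detections, 25−5=20 misses.
Subtract the second batch: 12−5=7 detections and 20−5=15 misses.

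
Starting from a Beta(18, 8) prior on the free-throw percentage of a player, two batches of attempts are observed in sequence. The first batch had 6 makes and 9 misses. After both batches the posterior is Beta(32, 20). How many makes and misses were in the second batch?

8 makes and 3 misses

Because Beta–binomial updating is additive in the counts, the combined data contributed (α_post−α_prior, β_post−β_prior) successes and failures.
Total across both batches: 32−18=14 makes, 20−8=12 misses.
Subtract the first batch: 14−6=8 makes and 12−9=3 misses.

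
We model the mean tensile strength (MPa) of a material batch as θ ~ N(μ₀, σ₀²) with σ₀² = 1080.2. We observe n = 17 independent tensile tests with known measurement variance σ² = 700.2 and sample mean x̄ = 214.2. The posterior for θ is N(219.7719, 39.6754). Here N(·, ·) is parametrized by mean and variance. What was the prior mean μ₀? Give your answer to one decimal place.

μ₀ = 365.9

With known observation variance, the Normal–Normal posterior has precision τ_n = τ₀ + n/σ² and mean μ_n = (τ₀μ₀ + (n/σ²)x̄)/τ_n.
Here τ₀ = 1/1080.2 = 0.000926 and τ_data = 17/700.2 = 0.024279, so τ_n = 0.025205.
Rearranging for μ₀: μ₀ = (μ_n·τ_n − τ_data·x̄)/τ₀ = (219.7719·0.025205 − 0.024279·214.2) / 0.000926 = 0.338789/0.000926 ≈ 365.9.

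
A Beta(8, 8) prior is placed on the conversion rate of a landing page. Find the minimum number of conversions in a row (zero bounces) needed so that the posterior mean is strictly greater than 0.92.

k = 85

After k conversions and 0 bounces the posterior is Beta(8+k, 8), with mean (8+k)/(8+8+k).
Set (8+k)/(16+k) > 0.92 and solve: k > (0.92·16 − 8)/(1 − 0.92) = 84.000.
The smallest integer exceeding 84.000 is 85, and checking k=85: (93)/(101) = 0.9208 > 0.92.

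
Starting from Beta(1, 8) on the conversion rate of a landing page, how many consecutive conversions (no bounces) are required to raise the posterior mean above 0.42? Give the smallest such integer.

k = 5

After k conversions and 0 bounces the posterior is Beta(1+k, 8), with mean (1+k)/(1+8+k).
Set (1+k)/(9+k) > 0.42 and solve: k > (0.42·9 − 1)/(1 − 0.42) = 4.793.
The smallest integer exceeding 4.793 is 5, and checking k=5: (6)/(14) = 0.4286 > 0.42.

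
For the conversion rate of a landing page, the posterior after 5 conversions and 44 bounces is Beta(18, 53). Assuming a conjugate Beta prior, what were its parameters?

Under Beta–binomial conjugacy the posterior parameters are (a+s, b+f).
Subtract the data counts: 18−5=13, 53−44=9.

Beta(13, 9)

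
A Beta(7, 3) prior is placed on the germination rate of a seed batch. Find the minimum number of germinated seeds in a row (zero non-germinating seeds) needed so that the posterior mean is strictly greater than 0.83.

After k germinated seeds and 0 non-germinating seeds the posterior is Beta(7+k, 3), with mean (7+k)/(7+3+k).
Set (7+k)/(10+k) > 0.83 and solve: k > (0.83·10 − 7)/(1 − 0.83) = 7.647.
The smallest integer exceeding 7.647 is 8.

k = 8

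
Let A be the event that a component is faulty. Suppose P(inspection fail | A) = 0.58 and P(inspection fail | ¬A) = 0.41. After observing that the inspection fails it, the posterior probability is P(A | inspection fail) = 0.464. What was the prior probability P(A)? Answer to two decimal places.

In odds form, posterior odds = prior odds × likelihood ratio, so prior odds = posterior odds ÷ LR.
Posterior odds = 0.464/(1−0.464) = 0.8657. LR = 0.58/0.41 = 1.4146.
Prior odds = 0.8657/1.4146 = 0.6120, so P(A) = 0.6120/(1+0.6120) ≈ 0.38.

P(A) = 0.38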